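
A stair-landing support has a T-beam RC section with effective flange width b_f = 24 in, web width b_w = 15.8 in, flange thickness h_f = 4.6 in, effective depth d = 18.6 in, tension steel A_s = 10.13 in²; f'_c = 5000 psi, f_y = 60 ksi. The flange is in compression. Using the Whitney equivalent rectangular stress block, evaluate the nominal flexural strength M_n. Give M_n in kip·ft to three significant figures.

Tension: T = A_s f_y = 10.13 × 60 = 607.8 kips.
Try a within the flange: a = T/(0.85 f'_c b_f) = 607.8/(0.85 × 5 × 24) = 5.959 in.
a = 5.959 > h_f = 4.6 in: the block extends into the web. Split into flange-overhang and web parts.
C_f = 0.85 f'_c (b_f − b_w) h_f = 0.85 × 5 × (24 − 15.8) × 4.6 = 160.3 kips.
Remaining web compression depth: a_w = (T − C_f)/(0.85 f'_c b_w) = (607.8 − 160.3)/(0.85 × 5 × 15.8) = 6.664 in.
M_n = C_f(d − h_f/2) + (T − C_f)(d − a_w/2) = 160.3 × (18.6 − 2.3) + 447.5 × (18.6 − 3.332) = 2612.9 + 6832.4 = 9445.3 kip·in.
M_n = 9445.3/12 = 787.11 kip·ft.

M_n ≈ 787 kip·ft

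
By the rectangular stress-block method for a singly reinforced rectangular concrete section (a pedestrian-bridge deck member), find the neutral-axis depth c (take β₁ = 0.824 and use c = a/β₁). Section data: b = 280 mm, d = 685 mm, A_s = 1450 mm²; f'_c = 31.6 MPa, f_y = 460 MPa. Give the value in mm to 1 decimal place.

c ≈ 107.6 mm

T = A_s f_y = 1450 × 460 = 667000 N = 667 kN.
Setting C = 0.85 f'_c a b equal to T: a = 667000/(0.85 × 31.6 × 280) = 88.687 mm.
With β₁ = 0.824, c = a/β₁ = 88.687/0.824 = 107.6 mm.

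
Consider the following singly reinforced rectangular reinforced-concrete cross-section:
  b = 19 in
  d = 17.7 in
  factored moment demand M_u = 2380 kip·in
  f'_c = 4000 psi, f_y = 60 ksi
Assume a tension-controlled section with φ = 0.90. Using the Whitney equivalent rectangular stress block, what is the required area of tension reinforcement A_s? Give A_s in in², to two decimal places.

M_n = M_u/φ = 2380/0.90 = 2644.44 kip·in.
From M_n = 0.85 f'_c a b (d − a/2):
a = d − √(d² − 2M_n/(0.85 f'_c b)) = 17.7 − √(17.7² − 2 × 2644.44/(0.85 × 4 × 19)) = 2.488 in.
A_s = 0.85 f'_c a b / f_y = 0.85 × 4 × 2.488 × 19 / 60 = 2.679 in².

A_s ≈ 2.68 in²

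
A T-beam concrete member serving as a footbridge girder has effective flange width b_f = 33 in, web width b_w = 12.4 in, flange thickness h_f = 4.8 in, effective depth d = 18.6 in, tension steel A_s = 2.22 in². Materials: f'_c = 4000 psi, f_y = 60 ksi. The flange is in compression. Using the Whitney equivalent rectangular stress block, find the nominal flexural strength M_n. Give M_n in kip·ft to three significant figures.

M_n ≈ 200 kip·ft

Tension: T = A_s f_y = 2.22 × 60 = 133.2 kips.
Try a within the flange: a = T/(0.85 f'_c b_f) = 133.2/(0.85 × 4 × 33) = 1.187 in.
Since a = 1.187 ≤ h_f = 4.8 in, the stress block lies entirely in the flange; analyse as a rectangular beam of width b_f.
M_n = T(d − a/2) = 133.2 × (18.6 − 0.5935) = 2398.5 kip·in.
M_n = 2398.5/12 = 199.88 kip·ft.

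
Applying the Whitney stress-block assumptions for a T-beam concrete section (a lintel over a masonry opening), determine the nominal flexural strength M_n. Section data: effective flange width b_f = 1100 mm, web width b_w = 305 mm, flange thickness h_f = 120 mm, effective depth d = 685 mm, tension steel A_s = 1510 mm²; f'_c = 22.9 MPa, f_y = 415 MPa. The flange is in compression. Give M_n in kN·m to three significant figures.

M_n ≈ 420 kN·m

Tension: T = A_s f_y = 1510 × 415 = 626650 N.
Try a within the flange: a = T/(0.85 f'_c b_f) = 626650/(0.85 × 22.9 × 1100) = 29.27 mm.
Since a = 29.27 ≤ h_f = 120 mm, the stress block lies entirely in the flange; analyse as a rectangular beam of width b_f.
M_n = T(d − a/2) = 626650 × (685 − 14.635) = 420.08 × 10⁶ N·mm.
M_n = 420.08 kN·m.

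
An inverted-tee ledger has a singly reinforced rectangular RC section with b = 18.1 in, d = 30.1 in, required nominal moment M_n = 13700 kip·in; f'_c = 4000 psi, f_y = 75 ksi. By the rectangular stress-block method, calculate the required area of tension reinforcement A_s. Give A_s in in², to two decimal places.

A_s ≈ 7.08 in²

From M_n = 0.85 f'_c a b (d − a/2):
a = d − √(d² − 2M_n/(0.85 f'_c b)) = 30.1 − √(30.1² − 2 × 13700/(0.85 × 4 × 18.1)) = 8.634 in.
A_s = 0.85 f'_c a b / f_y = 0.85 × 4 × 8.634 × 18.1 / 75 = 7.084 in².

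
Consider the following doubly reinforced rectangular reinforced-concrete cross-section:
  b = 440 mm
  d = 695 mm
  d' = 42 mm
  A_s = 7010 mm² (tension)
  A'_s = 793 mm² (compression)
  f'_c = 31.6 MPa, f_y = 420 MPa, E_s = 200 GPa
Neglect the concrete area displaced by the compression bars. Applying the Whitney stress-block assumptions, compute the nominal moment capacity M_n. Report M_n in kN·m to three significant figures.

Assume both tension and compression steel yield.
Net tension couple steel: A_s − A'_s = 6217 mm².
a = (A_s − A'_s) f_y / (0.85 f'_c b) = 2611140/(0.85 × 31.6 × 440) = 220.94 mm.
c = a/β₁ = 220.94/0.824 = 268.13 mm; ε'_s = 0.003(c − d')/c = 0.0025 ≥ f_y/E_s = 0.0021, so compression steel does yield.
M_n = (A_s − A'_s) f_y (d − a/2) + A'_s f_y (d − d') = [2611140 × (695 − 110.47) + 333060 × (695 − 42)] × 10⁻⁶ = 1526.29 + 217.49 = 1743.78 kN·m.

M_n ≈ 1740 kN·m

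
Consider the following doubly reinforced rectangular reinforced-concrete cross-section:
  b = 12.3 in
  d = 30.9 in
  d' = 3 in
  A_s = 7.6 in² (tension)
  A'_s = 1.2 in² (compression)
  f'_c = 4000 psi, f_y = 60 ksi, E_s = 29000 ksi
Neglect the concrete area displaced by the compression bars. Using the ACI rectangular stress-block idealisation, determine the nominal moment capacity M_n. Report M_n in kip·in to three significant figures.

Assume both steels yield.
a = (A_s − A'_s) f_y/(0.85 f'_c b) = (7.6 − 1.2) × 60/(0.85 × 4 × 12.3) = 9.182 in.
c = a/β₁ = 9.182/0.85 = 10.802 in; ε'_s = 0.003(c − d')/c = 0.0022 ≥ ε_y = 0.0021, so the compression steel yields.
M_n = (A_s − A'_s) f_y (d − a/2) + A'_s f_y (d − d') = 384 × (30.9 − 4.591) + 72 × (30.9 − 3) = 10102.7 + 2008.8 = 12111.5 kip·in.

M_n ≈ 12100 kip·in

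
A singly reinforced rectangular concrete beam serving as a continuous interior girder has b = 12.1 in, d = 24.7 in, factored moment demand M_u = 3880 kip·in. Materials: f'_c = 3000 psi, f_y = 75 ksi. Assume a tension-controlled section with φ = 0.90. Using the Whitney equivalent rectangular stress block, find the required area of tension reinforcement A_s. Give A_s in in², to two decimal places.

M_n = M_u/φ = 3880/0.90 = 4311.11 kip·in.
From M_n = 0.85 f'_c a b (d − a/2):
a = d − √(d² − 2M_n/(0.85 f'_c b)) = 24.7 − √(24.7² − 2 × 4311.11/(0.85 × 3 × 12.1)) = 6.516 in.
A_s = 0.85 f'_c a b / f_y = 0.85 × 3 × 6.516 × 12.1 / 75 = 2.681 in².

A_s ≈ 2.68 in²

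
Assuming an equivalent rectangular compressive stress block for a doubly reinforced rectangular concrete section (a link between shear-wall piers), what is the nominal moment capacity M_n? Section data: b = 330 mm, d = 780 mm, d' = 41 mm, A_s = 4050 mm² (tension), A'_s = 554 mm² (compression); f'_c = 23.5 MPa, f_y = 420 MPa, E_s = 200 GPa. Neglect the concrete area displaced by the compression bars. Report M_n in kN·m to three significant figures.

Assume both tension and compression steel yield.
Net tension couple steel: A_s − A'_s = 3496 mm².
a = (A_s − A'_s) f_y / (0.85 f'_c b) = 1468320/(0.85 × 23.5 × 330) = 222.75 mm.
c = a/β₁ = 222.75/0.85 = 262.06 mm; ε'_s = 0.003(c − d')/c = 0.0025 ≥ f_y/E_s = 0.0021, so compression steel does yield.
M_n = (A_s − A'_s) f_y (d − a/2) + A'_s f_y (d − d') = [1468320 × (780 − 111.375) + 232680 × (780 − 41)] × 10⁻⁶ = 981.76 + 171.95 = 1153.71 kN·m.

M_n ≈ 1150 kN·m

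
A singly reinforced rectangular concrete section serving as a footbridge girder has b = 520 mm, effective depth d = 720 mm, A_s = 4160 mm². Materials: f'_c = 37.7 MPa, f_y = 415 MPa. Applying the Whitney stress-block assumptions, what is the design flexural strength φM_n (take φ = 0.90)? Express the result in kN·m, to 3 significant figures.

T = A_s f_y = 4160 × 415 = 1726400 N = 1726.4 kN.
From C = T: a = T/(0.85 f'_c b) = 1726400/(0.85 × 37.7 × 520) = 103.60 mm.
M_n = T(d − a/2) = 1726.4 kN × (720 − 51.8) mm = 1153.58 kN·m.
φM_n = 0.90 × 1153.58 = 1038.22 kN·m.

φM_n ≈ 1040 kN·m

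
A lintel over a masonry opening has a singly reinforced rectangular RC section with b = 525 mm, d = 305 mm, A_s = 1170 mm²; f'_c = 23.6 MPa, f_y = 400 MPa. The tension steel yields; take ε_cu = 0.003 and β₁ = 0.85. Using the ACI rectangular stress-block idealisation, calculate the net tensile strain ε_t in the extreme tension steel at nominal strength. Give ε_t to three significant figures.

a = A_s f_y/(0.85 f'_c b) = 44.44 mm.
β₁ = 0.85, so c = a/β₁ = 44.44/0.85 = 52.28 mm.
From the linear strain diagram with ε_cu = 0.003: ε_t = 0.003 (d − c)/c = 0.003 × (305 − 52.28)/52.28 = 0.0145.
Since ε_t ≥ 0.005, the section is tension-controlled.

ε_t ≈ 0.0145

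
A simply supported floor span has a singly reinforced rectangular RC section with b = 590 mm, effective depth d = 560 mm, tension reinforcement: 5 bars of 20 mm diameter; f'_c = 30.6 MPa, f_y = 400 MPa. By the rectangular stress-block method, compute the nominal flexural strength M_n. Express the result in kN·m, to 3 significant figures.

A_s = 5 × 314 = 1570 mm².
T = A_s f_y = 1570 × 400 = 628000 N = 628 kN.
From C = T: a = T/(0.85 f'_c b) = 628000/(0.85 × 30.6 × 590) = 40.92 mm.
M_n = T(d − a/2) = 628 kN × (560 − 20.46) mm = 338.83 kN·m.

M_n ≈ 339 kN·m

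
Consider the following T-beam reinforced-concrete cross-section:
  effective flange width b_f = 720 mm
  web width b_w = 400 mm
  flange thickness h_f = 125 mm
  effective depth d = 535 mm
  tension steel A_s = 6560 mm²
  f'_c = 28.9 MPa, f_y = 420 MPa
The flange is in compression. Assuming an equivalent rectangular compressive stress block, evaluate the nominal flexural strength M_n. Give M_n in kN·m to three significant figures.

Tension: T = A_s f_y = 6560 × 420 = 2755200 N.
Try a within the flange: a = T/(0.85 f'_c b_f) = 2755200/(0.85 × 28.9 × 720) = 155.78 mm.
a = 155.78 > h_f = 125 mm: the block extends into the web. Split into flange-overhang and web parts.
C_f = 0.85 f'_c (b_f − b_w) h_f = 0.85 × 28.9 × (720 − 400) × 125 = 982600 N.
Remaining web compression depth: a_w = (T − C_f)/(0.85 f'_c b_w) = (2755200 − 982600)/(0.85 × 28.9 × 400) = 180.40 mm.
M_n = C_f(d − h_f/2) + (T − C_f)(d − a_w/2) = 982600 × (535 − 62.5) + 1772600 × (535 − 90.2) = 464.28 + 788.45 = 1252.73 × 10⁶ N·mm.
M_n = 1252.73 kN·m.

M_n ≈ 1250 kN·m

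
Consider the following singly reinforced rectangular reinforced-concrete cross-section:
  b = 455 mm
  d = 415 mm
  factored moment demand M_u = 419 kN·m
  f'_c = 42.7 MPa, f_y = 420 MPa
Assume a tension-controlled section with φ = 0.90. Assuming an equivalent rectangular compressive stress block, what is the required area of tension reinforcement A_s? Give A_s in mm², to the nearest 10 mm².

M_n = M_u/φ = 419/0.90 = 465.556 kN·m.
With M_n = 0.85 f'_c a b (d − a/2), solve the quadratic for a:
a = d − √(d² − 2M_n/(0.85 f'_c b)) = 415 − √(415² − 2 × 465.556×10⁶/(0.85 × 42.7 × 455)) = 74.64 mm.
A_s = 0.85 f'_c a b / f_y = 0.85 × 42.7 × 74.64 × 455 / 420 = 2934.8 mm².

A_s ≈ 2930 mm²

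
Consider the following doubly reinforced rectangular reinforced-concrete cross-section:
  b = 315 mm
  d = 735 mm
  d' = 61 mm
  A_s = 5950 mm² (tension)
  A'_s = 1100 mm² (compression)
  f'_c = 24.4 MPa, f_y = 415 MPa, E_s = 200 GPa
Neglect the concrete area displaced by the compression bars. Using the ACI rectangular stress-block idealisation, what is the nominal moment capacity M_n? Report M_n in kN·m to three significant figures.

Assume both tension and compression steel yield.
Net tension couple steel: A_s − A'_s = 4850 mm².
a = (A_s − A'_s) f_y / (0.85 f'_c b) = 2012750/(0.85 × 24.4 × 315) = 308.08 mm.
c = a/β₁ = 308.08/0.85 = 362.45 mm; ε'_s = 0.003(c − d')/c = 0.0025 ≥ f_y/E_s = 0.0021, so compression steel does yield.
M_n = (A_s − A'_s) f_y (d − a/2) + A'_s f_y (d − d') = [2012750 × (735 − 154.04) + 456500 × (735 − 61)] × 10⁻⁶ = 1169.33 + 307.68 = 1477.01 kN·m.

M_n ≈ 1480 kN·m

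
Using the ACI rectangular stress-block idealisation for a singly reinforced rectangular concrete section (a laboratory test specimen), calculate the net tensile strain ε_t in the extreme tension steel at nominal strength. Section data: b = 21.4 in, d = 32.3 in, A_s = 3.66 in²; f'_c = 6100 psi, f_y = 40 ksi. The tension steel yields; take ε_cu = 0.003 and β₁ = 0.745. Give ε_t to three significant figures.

a = A_s f_y/(0.85 f'_c b) = 1.319 in.
β₁ = 0.745, so c = a/β₁ = 1.319/0.745 = 1.770 in.
From the linear strain diagram with ε_cu = 0.003: ε_t = 0.003 (d − c)/c = 0.003 × (32.3 − 1.770)/1.770 = 0.0517.
Since ε_t ≥ 0.005, the section is tension-controlled.

ε_t ≈ 0.0517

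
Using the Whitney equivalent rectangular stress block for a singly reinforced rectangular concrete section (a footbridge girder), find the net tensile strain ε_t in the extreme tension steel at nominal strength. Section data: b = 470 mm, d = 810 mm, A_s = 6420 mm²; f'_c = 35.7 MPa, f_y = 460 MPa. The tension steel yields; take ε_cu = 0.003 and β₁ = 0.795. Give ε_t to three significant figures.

a = A_s f_y/(0.85 f'_c b) = 207.07 mm.
β₁ = 0.795, so c = a/β₁ = 207.07/0.795 = 260.47 mm.
From the linear strain diagram with ε_cu = 0.003: ε_t = 0.003 (d − c)/c = 0.003 × (810 − 260.47)/260.47 = 0.00633.
Since ε_t ≥ 0.005, the section is tension-controlled.

ε_t ≈ 0.00633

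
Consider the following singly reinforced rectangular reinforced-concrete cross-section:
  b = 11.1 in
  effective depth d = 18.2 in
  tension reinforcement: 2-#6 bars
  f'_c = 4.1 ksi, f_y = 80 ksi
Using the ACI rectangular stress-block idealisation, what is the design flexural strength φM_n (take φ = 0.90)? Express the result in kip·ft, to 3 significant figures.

A_s = 2 × 0.44 = 0.88 in².
T = A_s f_y = 0.88 × 80 = 70.4 kips.
a = T/(0.85 f'_c b) = 70.4/(0.85 × 4.1 × 11.1) = 1.820 in.
M_n = T(d − a/2) = 70.4 × (18.2 − 0.91) = 1217.2 kip·in = 1217.2/12 = 101.43 kip·ft.
φM_n = 0.90 × 101.43 = 91.29 kip·ft.

φM_n ≈ 91.3 kip·ft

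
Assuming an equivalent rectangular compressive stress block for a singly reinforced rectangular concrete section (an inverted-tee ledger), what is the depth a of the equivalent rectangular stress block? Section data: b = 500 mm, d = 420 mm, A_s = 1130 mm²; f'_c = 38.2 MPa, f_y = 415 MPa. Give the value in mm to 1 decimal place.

a ≈ 28.9 mm

T = A_s f_y = 1130 × 415 = 468950 N = 468.95 kN.
Setting C = 0.85 f'_c a b equal to T: a = 468950/(0.85 × 38.2 × 500) = 28.9 mm.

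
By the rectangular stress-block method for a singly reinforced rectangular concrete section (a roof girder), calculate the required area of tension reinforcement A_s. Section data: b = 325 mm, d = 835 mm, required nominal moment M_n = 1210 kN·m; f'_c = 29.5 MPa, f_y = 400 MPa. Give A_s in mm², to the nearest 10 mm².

A_s ≈ 4120 mm²

With M_n = 0.85 f'_c a b (d − a/2), solve the quadratic for a:
a = d − √(d² − 2M_n/(0.85 f'_c b)) = 835 − √(835² − 2 × 1210×10⁶/(0.85 × 29.5 × 325)) = 202.33 mm.
A_s = 0.85 f'_c a b / f_y = 0.85 × 29.5 × 202.33 × 325 / 400 = 4122.2 mm².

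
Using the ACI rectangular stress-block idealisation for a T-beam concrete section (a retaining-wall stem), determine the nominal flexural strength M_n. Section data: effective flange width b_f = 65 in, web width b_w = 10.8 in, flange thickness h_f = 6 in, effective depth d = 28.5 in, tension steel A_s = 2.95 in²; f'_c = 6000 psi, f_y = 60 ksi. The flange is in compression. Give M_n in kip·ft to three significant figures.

Tension: T = A_s f_y = 2.95 × 60 = 177 kips.
Try a within the flange: a = T/(0.85 f'_c b_f) = 177/(0.85 × 6 × 65) = 0.534 in.
Since a = 0.534 ≤ h_f = 6 in, the stress block lies entirely in the flange; analyse as a rectangular beam of width b_f.
M_n = T(d − a/2) = 177 × (28.5 − 0.267) = 4997.2 kip·in.
M_n = 4997.2/12 = 416.43 kip·ft.

M_n ≈ 416 kip·ft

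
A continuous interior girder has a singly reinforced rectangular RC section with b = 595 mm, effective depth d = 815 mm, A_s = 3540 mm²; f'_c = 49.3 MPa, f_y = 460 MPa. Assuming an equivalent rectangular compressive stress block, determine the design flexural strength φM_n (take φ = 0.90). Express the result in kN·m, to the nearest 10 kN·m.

T = A_s f_y = 3540 × 460 = 1628400 N = 1628.4 kN.
From C = T: a = T/(0.85 f'_c b) = 1628400/(0.85 × 49.3 × 595) = 65.31 mm.
M_n = T(d − a/2) = 1628.4 kN × (815 − 32.655) mm = 1273.97 kN·m.
φM_n = 0.90 × 1273.97 = 1146.57 kN·m.

φM_n ≈ 1150 kN·m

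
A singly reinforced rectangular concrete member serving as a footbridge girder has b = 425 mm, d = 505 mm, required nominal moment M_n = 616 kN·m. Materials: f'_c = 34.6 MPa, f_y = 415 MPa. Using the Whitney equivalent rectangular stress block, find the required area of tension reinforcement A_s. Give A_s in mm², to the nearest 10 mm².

A_s ≈ 3300 mm²

With M_n = 0.85 f'_c a b (d − a/2), solve the quadratic for a:
a = d − √(d² − 2M_n/(0.85 f'_c b)) = 505 − √(505² − 2 × 616×10⁶/(0.85 × 34.6 × 425)) = 109.45 mm.
A_s = 0.85 f'_c a b / f_y = 0.85 × 34.6 × 109.45 × 425 / 415 = 3296.5 mm².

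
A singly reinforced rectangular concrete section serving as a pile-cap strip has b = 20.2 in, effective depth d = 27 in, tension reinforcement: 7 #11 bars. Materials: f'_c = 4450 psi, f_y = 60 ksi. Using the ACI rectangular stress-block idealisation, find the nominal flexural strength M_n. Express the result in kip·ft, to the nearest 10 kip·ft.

M_n ≈ 1240 kip·ft

A_s = 7 × 1.56 = 10.92 in².
T = A_s f_y = 10.92 × 60 = 655.2 kips.
a = T/(0.85 f'_c b) = 655.2/(0.85 × 4.45 × 20.2) = 8.575 in.
M_n = T(d − a/2) = 655.2 × (27 − 4.2875) = 14881.2 kip·in = 14881.2/12 = 1240.10 kip·ft.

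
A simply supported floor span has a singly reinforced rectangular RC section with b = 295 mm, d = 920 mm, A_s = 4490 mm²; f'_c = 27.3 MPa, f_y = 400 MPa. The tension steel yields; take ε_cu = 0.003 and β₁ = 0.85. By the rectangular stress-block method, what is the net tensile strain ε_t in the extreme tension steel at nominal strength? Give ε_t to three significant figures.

ε_t ≈ 0.00594

a = A_s f_y/(0.85 f'_c b) = 262.36 mm.
β₁ = 0.85, so c = a/β₁ = 262.36/0.85 = 308.66 mm.
From the linear strain diagram with ε_cu = 0.003: ε_t = 0.003 (d − c)/c = 0.003 × (920 − 308.66)/308.66 = 0.00594.
Since ε_t ≥ 0.005, the section is tension-controlled.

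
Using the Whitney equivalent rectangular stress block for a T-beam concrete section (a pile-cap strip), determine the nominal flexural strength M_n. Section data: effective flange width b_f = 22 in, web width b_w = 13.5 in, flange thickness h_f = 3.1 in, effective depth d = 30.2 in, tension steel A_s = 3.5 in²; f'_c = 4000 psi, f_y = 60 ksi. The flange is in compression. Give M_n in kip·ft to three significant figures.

M_n ≈ 504 kip·ft

Tension: T = A_s f_y = 3.5 × 60 = 210 kips.
Try a within the flange: a = T/(0.85 f'_c b_f) = 210/(0.85 × 4 × 22) = 2.807 in.
Since a = 2.807 ≤ h_f = 3.1 in, the stress block lies entirely in the flange; analyse as a rectangular beam of width b_f.
M_n = T(d − a/2) = 210 × (30.2 − 1.4035) = 6047.3 kip·in.
M_n = 6047.3/12 = 503.94 kip·ft.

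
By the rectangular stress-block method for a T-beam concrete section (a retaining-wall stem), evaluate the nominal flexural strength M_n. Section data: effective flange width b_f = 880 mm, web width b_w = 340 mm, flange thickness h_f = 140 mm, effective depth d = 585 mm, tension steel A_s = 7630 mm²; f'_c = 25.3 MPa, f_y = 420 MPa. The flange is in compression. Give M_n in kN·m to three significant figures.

Tension: T = A_s f_y = 7630 × 420 = 3204600 N.
Try a within the flange: a = T/(0.85 f'_c b_f) = 3204600/(0.85 × 25.3 × 880) = 169.34 mm.
a = 169.34 > h_f = 140 mm: the block extends into the web. Split into flange-overhang and web parts.
C_f = 0.85 f'_c (b_f − b_w) h_f = 0.85 × 25.3 × (880 − 340) × 140 = 1625778 N.
Remaining web compression depth: a_w = (T − C_f)/(0.85 f'_c b_w) = (3204600 − 1625778)/(0.85 × 25.3 × 340) = 215.93 mm.
M_n = C_f(d − h_f/2) + (T − C_f)(d − a_w/2) = 1625778 × (585 − 70) + 1578822 × (585 − 107.965) = 837.28 + 753.15 = 1590.43 × 10⁶ N·mm.
M_n = 1590.43 kN·m.

M_n ≈ 1590 kN·m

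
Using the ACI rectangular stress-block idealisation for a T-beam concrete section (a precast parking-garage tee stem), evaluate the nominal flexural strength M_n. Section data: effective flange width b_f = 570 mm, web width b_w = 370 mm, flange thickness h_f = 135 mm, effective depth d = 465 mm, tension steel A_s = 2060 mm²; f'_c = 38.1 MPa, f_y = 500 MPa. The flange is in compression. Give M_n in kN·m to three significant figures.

M_n ≈ 450 kN·m

Tension: T = A_s f_y = 2060 × 500 = 1030000 N.
Try a within the flange: a = T/(0.85 f'_c b_f) = 1030000/(0.85 × 38.1 × 570) = 55.80 mm.
Since a = 55.80 ≤ h_f = 135 mm, the stress block lies entirely in the flange; analyse as a rectangular beam of width b_f.
M_n = T(d − a/2) = 1030000 × (465 − 27.9) = 450.21 × 10⁶ N·mm.
M_n = 450.21 kN·m.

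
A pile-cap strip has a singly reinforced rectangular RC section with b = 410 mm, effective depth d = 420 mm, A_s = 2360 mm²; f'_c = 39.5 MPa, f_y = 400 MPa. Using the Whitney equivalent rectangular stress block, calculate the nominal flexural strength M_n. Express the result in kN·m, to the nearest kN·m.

T = A_s f_y = 2360 × 400 = 944000 N = 944 kN.
From C = T: a = T/(0.85 f'_c b) = 944000/(0.85 × 39.5 × 410) = 68.58 mm.
M_n = T(d − a/2) = 944 kN × (420 − 34.29) mm = 364.11 kN·m.

M_n ≈ 364 kN·m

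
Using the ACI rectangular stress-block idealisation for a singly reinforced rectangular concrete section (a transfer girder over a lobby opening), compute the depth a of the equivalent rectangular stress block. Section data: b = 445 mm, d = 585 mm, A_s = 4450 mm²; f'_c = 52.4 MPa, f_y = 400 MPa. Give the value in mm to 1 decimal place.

T = A_s f_y = 4450 × 400 = 1780000 N = 1780 kN.
Setting C = 0.85 f'_c a b equal to T: a = 1780000/(0.85 × 52.4 × 445) = 89.8 mm.

a ≈ 89.8 mm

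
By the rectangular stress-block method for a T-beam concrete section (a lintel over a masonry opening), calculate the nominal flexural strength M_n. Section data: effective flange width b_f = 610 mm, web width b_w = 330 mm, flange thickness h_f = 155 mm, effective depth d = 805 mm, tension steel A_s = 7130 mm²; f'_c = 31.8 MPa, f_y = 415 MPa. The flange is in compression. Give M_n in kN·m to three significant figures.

M_n ≈ 2110 kN·m

Tension: T = A_s f_y = 7130 × 415 = 2958950 N.
Try a within the flange: a = T/(0.85 f'_c b_f) = 2958950/(0.85 × 31.8 × 610) = 179.46 mm.
a = 179.46 > h_f = 155 mm: the block extends into the web. Split into flange-overhang and web parts.
C_f = 0.85 f'_c (b_f − b_w) h_f = 0.85 × 31.8 × (610 − 330) × 155 = 1173102 N.
Remaining web compression depth: a_w = (T − C_f)/(0.85 f'_c b_w) = (2958950 − 1173102)/(0.85 × 31.8 × 330) = 200.21 mm.
M_n = C_f(d − h_f/2) + (T − C_f)(d − a_w/2) = 1173102 × (805 − 77.5) + 1785848 × (805 − 100.105) = 853.43 + 1258.84 = 2112.27 × 10⁶ N·mm.
M_n = 2112.27 kN·m.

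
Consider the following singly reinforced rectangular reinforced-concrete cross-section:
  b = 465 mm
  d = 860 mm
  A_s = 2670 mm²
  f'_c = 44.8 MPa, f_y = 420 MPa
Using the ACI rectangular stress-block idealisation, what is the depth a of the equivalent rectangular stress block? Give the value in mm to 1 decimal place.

T = A_s f_y = 2670 × 420 = 1121400 N = 1121.4 kN.
Setting C = 0.85 f'_c a b equal to T: a = 1121400/(0.85 × 44.8 × 465) = 63.3 mm.

a ≈ 63.3 mm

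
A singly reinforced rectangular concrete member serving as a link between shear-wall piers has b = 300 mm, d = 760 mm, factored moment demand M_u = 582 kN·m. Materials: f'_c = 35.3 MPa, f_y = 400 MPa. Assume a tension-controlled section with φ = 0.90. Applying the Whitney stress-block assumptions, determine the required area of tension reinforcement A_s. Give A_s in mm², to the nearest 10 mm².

M_n = M_u/φ = 582/0.90 = 646.667 kN·m.
With M_n = 0.85 f'_c a b (d − a/2), solve the quadratic for a:
a = d − √(d² − 2M_n/(0.85 f'_c b)) = 760 − √(760² − 2 × 646.667×10⁶/(0.85 × 35.3 × 300)) = 101.27 mm.
A_s = 0.85 f'_c a b / f_y = 0.85 × 35.3 × 101.27 × 300 / 400 = 2279.0 mm².

A_s ≈ 2280 mm²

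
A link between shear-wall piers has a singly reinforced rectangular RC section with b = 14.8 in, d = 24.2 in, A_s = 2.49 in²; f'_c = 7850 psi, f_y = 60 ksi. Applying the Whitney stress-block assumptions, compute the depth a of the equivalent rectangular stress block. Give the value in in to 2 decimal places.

T = A_s f_y = 2.49 × 60 = 149.4 kips.
a = T/(0.85 f'_c b) = 149.4/(0.85 × 7.85 × 14.8) = 1.51 in.

a ≈ 1.51 in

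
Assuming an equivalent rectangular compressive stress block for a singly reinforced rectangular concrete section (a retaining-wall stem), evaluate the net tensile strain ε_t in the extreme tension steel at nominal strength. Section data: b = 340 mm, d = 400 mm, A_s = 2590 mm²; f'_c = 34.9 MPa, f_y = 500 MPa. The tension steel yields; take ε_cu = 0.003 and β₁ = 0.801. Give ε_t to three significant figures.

ε_t ≈ 0.00449

a = A_s f_y/(0.85 f'_c b) = 128.39 mm.
β₁ = 0.801, so c = a/β₁ = 128.39/0.801 = 160.29 mm.
From the linear strain diagram with ε_cu = 0.003: ε_t = 0.003 (d − c)/c = 0.003 × (400 − 160.29)/160.29 = 0.00449.
ε_t is between 0.004 and 0.005 — transition zone.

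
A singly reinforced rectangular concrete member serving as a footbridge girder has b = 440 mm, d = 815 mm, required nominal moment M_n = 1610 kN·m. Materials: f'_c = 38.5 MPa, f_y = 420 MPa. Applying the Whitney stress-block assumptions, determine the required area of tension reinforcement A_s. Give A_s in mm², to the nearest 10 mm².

With M_n = 0.85 f'_c a b (d − a/2), solve the quadratic for a:
a = d − √(d² − 2M_n/(0.85 f'_c b)) = 815 − √(815² − 2 × 1610×10⁶/(0.85 × 38.5 × 440)) = 151.22 mm.
A_s = 0.85 f'_c a b / f_y = 0.85 × 38.5 × 151.22 × 440 / 420 = 5184.3 mm².

A_s ≈ 5180 mm²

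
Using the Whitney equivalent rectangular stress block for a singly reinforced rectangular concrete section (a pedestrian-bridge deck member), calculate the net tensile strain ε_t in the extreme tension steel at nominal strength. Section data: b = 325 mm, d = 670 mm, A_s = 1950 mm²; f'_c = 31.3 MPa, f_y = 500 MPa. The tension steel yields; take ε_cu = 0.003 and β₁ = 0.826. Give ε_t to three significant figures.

ε_t ≈ 0.0117

a = A_s f_y/(0.85 f'_c b) = 112.76 mm.
β₁ = 0.826, so c = a/β₁ = 112.76/0.826 = 136.51 mm.
From the linear strain diagram with ε_cu = 0.003: ε_t = 0.003 (d − c)/c = 0.003 × (670 − 136.51)/136.51 = 0.0117.
Since ε_t ≥ 0.005, the section is tension-controlled.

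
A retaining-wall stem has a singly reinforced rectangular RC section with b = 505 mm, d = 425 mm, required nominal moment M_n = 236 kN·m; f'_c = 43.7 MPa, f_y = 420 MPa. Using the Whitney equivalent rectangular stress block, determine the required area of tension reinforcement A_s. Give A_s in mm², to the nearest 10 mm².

A_s ≈ 1370 mm²

With M_n = 0.85 f'_c a b (d − a/2), solve the quadratic for a:
a = d − √(d² − 2M_n/(0.85 f'_c b)) = 425 − √(425² − 2 × 236×10⁶/(0.85 × 43.7 × 505)) = 30.71 mm.
A_s = 0.85 f'_c a b / f_y = 0.85 × 43.7 × 30.71 × 505 / 420 = 1371.6 mm².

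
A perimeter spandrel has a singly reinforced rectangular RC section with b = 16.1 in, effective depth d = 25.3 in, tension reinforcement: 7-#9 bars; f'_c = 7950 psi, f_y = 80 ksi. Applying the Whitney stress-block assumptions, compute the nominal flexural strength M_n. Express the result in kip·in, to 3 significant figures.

M_n ≈ 12700 kip·in

A_s = 7 × 1 = 7 in².
T = A_s f_y = 7 × 80 = 560 kips.
a = T/(0.85 f'_c b) = 560/(0.85 × 7.95 × 16.1) = 5.147 in.
M_n = T(d − a/2) = 560 × (25.3 − 2.5735) = 12726.8 kip·in.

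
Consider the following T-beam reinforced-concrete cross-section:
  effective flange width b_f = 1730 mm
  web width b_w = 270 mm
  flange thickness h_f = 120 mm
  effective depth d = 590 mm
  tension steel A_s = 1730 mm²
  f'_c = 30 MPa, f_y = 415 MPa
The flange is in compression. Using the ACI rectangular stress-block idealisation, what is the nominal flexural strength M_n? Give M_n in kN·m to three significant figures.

Tension: T = A_s f_y = 1730 × 415 = 717950 N.
Try a within the flange: a = T/(0.85 f'_c b_f) = 717950/(0.85 × 30 × 1730) = 16.27 mm.
Since a = 16.27 ≤ h_f = 120 mm, the stress block lies entirely in the flange; analyse as a rectangular beam of width b_f.
M_n = T(d − a/2) = 717950 × (590 − 8.135) = 417.75 × 10⁶ N·mm.
M_n = 417.75 kN·m.

M_n ≈ 418 kN·m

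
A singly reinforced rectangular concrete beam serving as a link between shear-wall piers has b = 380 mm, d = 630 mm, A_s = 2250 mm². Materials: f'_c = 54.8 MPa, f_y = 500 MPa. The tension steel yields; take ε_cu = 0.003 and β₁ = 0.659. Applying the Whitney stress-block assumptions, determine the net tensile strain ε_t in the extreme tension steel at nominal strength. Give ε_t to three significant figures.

a = A_s f_y/(0.85 f'_c b) = 63.56 mm.
β₁ = 0.659, so c = a/β₁ = 63.56/0.659 = 96.45 mm.
From the linear strain diagram with ε_cu = 0.003: ε_t = 0.003 (d − c)/c = 0.003 × (630 − 96.45)/96.45 = 0.0166.
Since ε_t ≥ 0.005, the section is tension-controlled.

ε_t ≈ 0.0166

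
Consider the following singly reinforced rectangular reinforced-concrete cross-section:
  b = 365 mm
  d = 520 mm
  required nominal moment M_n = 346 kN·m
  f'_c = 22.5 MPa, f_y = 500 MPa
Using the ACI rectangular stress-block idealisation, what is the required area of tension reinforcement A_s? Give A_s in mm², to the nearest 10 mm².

A_s ≈ 1480 mm²

With M_n = 0.85 f'_c a b (d − a/2), solve the quadratic for a:
a = d − √(d² − 2M_n/(0.85 f'_c b)) = 520 − √(520² − 2 × 346×10⁶/(0.85 × 22.5 × 365)) = 106.15 mm.
A_s = 0.85 f'_c a b / f_y = 0.85 × 22.5 × 106.15 × 365 / 500 = 1482.0 mm².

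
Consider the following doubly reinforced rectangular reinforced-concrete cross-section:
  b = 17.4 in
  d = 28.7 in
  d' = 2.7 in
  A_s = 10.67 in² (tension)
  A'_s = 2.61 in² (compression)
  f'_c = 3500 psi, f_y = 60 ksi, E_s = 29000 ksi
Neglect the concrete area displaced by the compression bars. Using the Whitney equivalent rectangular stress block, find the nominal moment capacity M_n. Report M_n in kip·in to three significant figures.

M_n ≈ 15700 kip·in

Assume both steels yield.
a = (A_s − A'_s) f_y/(0.85 f'_c b) = (10.67 − 2.61) × 60/(0.85 × 3.5 × 17.4) = 9.342 in.
c = a/β₁ = 9.342/0.85 = 10.991 in; ε'_s = 0.003(c − d')/c = 0.0023 ≥ ε_y = 0.0021, so the compression steel yields.
M_n = (A_s − A'_s) f_y (d − a/2) + A'_s f_y (d − d') = 483.6 × (28.7 − 4.671) + 156.6 × (28.7 − 2.7) = 11620.4 + 4071.6 = 15692.0 kip·in.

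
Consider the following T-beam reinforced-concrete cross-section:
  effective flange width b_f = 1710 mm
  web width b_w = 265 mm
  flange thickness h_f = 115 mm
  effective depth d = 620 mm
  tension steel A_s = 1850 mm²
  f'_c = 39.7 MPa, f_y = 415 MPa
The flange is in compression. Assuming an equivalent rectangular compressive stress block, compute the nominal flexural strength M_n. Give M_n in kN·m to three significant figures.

M_n ≈ 471 kN·m

Tension: T = A_s f_y = 1850 × 415 = 767750 N.
Try a within the flange: a = T/(0.85 f'_c b_f) = 767750/(0.85 × 39.7 × 1710) = 13.30 mm.
Since a = 13.30 ≤ h_f = 115 mm, the stress block lies entirely in the flange; analyse as a rectangular beam of width b_f.
M_n = T(d − a/2) = 767750 × (620 − 6.65) = 470.90 × 10⁶ N·mm.
M_n = 470.90 kN·m.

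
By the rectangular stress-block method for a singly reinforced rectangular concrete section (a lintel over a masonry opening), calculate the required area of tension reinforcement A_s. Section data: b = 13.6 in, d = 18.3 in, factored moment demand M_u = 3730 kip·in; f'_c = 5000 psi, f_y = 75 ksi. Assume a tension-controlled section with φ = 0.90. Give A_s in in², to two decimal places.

M_n = M_u/φ = 3730/0.90 = 4144.44 kip·in.
From M_n = 0.85 f'_c a b (d − a/2):
a = d − √(d² − 2M_n/(0.85 f'_c b)) = 18.3 − √(18.3² − 2 × 4144.44/(0.85 × 5 × 13.6)) = 4.462 in.
A_s = 0.85 f'_c a b / f_y = 0.85 × 5 × 4.462 × 13.6 / 75 = 3.439 in².

A_s ≈ 3.44 in²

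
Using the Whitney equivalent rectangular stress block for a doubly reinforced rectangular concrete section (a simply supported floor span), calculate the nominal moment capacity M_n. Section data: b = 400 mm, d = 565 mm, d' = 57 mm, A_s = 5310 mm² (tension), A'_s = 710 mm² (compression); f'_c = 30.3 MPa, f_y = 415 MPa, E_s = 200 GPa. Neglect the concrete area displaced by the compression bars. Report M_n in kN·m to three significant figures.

M_n ≈ 1050 kN·m

Assume both tension and compression steel yield.
Net tension couple steel: A_s − A'_s = 4600 mm².
a = (A_s − A'_s) f_y / (0.85 f'_c b) = 1909000/(0.85 × 30.3 × 400) = 185.30 mm.
c = a/β₁ = 185.30/0.834 = 222.18 mm; ε'_s = 0.003(c − d')/c = 0.0022 ≥ f_y/E_s = 0.0021, so compression steel does yield.
M_n = (A_s − A'_s) f_y (d − a/2) + A'_s f_y (d − d') = [1909000 × (565 − 92.65) + 294650 × (565 − 57)] × 10⁻⁶ = 901.72 + 149.68 = 1051.40 kN·m.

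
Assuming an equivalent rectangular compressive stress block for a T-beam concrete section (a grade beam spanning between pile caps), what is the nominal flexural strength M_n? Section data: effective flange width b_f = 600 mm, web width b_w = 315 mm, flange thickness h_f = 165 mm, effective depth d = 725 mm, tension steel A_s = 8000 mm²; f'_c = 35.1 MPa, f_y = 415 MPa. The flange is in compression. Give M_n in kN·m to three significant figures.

Tension: T = A_s f_y = 8000 × 415 = 3320000 N.
Try a within the flange: a = T/(0.85 f'_c b_f) = 3320000/(0.85 × 35.1 × 600) = 185.46 mm.
a = 185.46 > h_f = 165 mm: the block extends into the web. Split into flange-overhang and web parts.
C_f = 0.85 f'_c (b_f − b_w) h_f = 0.85 × 35.1 × (600 − 315) × 165 = 1402991 N.
Remaining web compression depth: a_w = (T − C_f)/(0.85 f'_c b_w) = (3320000 − 1402991)/(0.85 × 35.1 × 315) = 203.98 mm.
M_n = C_f(d − h_f/2) + (T − C_f)(d − a_w/2) = 1402991 × (725 − 82.5) + 1917009 × (725 − 101.99) = 901.42 + 1194.32 = 2095.74 × 10⁶ N·mm.
M_n = 2095.74 kN·m.

M_n ≈ 2100 kN·m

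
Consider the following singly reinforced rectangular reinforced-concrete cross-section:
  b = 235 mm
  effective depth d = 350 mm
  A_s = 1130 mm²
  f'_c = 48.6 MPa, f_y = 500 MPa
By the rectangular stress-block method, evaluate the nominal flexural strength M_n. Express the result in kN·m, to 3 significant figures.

T = A_s f_y = 1130 × 500 = 565000 N = 565 kN.
From C = T: a = T/(0.85 f'_c b) = 565000/(0.85 × 48.6 × 235) = 58.20 mm.
M_n = T(d − a/2) = 565 kN × (350 − 29.1) mm = 181.31 kN·m.

M_n ≈ 181 kN·m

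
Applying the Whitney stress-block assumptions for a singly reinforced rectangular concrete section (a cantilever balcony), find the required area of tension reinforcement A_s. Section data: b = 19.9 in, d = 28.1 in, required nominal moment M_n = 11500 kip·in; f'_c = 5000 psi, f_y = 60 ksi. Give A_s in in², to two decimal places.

A_s ≈ 7.54 in²

From M_n = 0.85 f'_c a b (d − a/2):
a = d − √(d² − 2M_n/(0.85 f'_c b)) = 28.1 − √(28.1² − 2 × 11500/(0.85 × 5 × 19.9)) = 5.348 in.
A_s = 0.85 f'_c a b / f_y = 0.85 × 5 × 5.348 × 19.9 / 60 = 7.538 in².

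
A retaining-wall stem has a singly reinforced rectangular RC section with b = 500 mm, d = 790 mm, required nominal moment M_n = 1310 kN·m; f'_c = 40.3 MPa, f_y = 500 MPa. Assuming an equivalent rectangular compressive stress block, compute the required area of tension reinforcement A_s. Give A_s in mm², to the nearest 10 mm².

With M_n = 0.85 f'_c a b (d − a/2), solve the quadratic for a:
a = d − √(d² − 2M_n/(0.85 f'_c b)) = 790 − √(790² − 2 × 1310×10⁶/(0.85 × 40.3 × 500)) = 103.61 mm.
A_s = 0.85 f'_c a b / f_y = 0.85 × 40.3 × 103.61 × 500 / 500 = 3549.2 mm².

A_s ≈ 3550 mm²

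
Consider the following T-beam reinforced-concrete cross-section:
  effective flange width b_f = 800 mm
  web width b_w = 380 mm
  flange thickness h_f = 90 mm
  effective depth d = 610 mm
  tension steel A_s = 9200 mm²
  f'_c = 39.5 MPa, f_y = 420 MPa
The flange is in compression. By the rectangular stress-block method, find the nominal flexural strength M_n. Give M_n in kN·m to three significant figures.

Tension: T = A_s f_y = 9200 × 420 = 3864000 N.
Try a within the flange: a = T/(0.85 f'_c b_f) = 3864000/(0.85 × 39.5 × 800) = 143.86 mm.
a = 143.86 > h_f = 90 mm: the block extends into the web. Split into flange-overhang and web parts.
C_f = 0.85 f'_c (b_f − b_w) h_f = 0.85 × 39.5 × (800 − 380) × 90 = 1269135 N.
Remaining web compression depth: a_w = (T − C_f)/(0.85 f'_c b_w) = (3864000 − 1269135)/(0.85 × 39.5 × 380) = 203.38 mm.
M_n = C_f(d − h_f/2) + (T − C_f)(d − a_w/2) = 1269135 × (610 − 45) + 2594865 × (610 − 101.69) = 717.06 + 1319.00 = 2036.06 × 10⁶ N·mm.
M_n = 2036.06 kN·m.

M_n ≈ 2040 kN·m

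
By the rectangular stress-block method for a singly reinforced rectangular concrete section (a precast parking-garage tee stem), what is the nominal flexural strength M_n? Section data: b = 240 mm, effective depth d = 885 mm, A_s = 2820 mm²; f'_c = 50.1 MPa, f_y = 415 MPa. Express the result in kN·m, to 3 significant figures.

T = A_s f_y = 2820 × 415 = 1170300 N = 1170.3 kN.
From C = T: a = T/(0.85 f'_c b) = 1170300/(0.85 × 50.1 × 240) = 114.51 mm.
M_n = T(d − a/2) = 1170.3 kN × (885 − 57.255) mm = 968.71 kN·m.

M_n ≈ 969 kN·m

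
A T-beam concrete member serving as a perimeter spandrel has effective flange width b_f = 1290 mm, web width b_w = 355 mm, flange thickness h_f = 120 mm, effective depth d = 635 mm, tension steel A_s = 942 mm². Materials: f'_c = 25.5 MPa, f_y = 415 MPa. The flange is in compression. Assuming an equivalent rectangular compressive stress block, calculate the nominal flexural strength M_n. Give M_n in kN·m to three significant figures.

M_n ≈ 246 kN·m

Tension: T = A_s f_y = 942 × 415 = 390930 N.
Try a within the flange: a = T/(0.85 f'_c b_f) = 390930/(0.85 × 25.5 × 1290) = 13.98 mm.
Since a = 13.98 ≤ h_f = 120 mm, the stress block lies entirely in the flange; analyse as a rectangular beam of width b_f.
M_n = T(d − a/2) = 390930 × (635 − 6.99) = 245.51 × 10⁶ N·mm.
M_n = 245.51 kN·m.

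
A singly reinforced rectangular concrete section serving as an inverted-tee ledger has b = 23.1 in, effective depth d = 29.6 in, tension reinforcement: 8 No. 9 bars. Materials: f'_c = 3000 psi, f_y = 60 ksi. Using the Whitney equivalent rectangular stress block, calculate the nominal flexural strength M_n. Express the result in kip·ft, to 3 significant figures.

A_s = 8 × 1 = 8 in².
T = A_s f_y = 8 × 60 = 480 kips.
a = T/(0.85 f'_c b) = 480/(0.85 × 3 × 23.1) = 8.149 in.
M_n = T(d − a/2) = 480 × (29.6 − 4.0745) = 12252.2 kip·in = 12252.2/12 = 1021.02 kip·ft.

M_n ≈ 1020 kip·ft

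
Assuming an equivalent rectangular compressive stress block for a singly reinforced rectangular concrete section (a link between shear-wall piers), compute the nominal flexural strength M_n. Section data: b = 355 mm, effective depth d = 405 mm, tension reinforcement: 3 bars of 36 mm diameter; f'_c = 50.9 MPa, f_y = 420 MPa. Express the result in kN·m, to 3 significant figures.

A_s = 3 × 1018 = 3054 mm².
T = A_s f_y = 3054 × 420 = 1282680 N = 1282.68 kN.
From C = T: a = T/(0.85 f'_c b) = 1282680/(0.85 × 50.9 × 355) = 83.51 mm.
M_n = T(d − a/2) = 1282.68 kN × (405 − 41.755) mm = 465.93 kN·m.

M_n ≈ 466 kN·m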